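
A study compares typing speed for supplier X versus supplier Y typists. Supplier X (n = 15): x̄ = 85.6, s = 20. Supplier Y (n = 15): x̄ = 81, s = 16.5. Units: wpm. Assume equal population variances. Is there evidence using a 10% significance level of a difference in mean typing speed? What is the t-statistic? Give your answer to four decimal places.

Let group 1 = supplier X, group 2 = supplier Y. H0: μ_1 = μ_2; H1: μ_1 ≠ μ_2 (two-sample pooled-variance t-test, two-sided).
s_p² = [(15−1)·20² + (15−1)·16.5²]/(15+15−2) = 336.125
t = (85.6 − 81)/√[336.125·(1/15 + 1/15)] = 0.6871
df = n₁ + n₂ − 2 = 28
Two-sided p-value ≈ 0.498
Since p ≈ 0.498 > α = 0.1, fail to reject H0; the data do not provide sufficient evidence against H0.

0.6871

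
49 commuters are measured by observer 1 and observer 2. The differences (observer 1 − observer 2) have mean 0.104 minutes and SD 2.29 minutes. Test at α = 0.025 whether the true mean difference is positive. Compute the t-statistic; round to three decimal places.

H0: μ_d = 0; H1: μ_d > 0 (paired t-test on the differences, right-tailed).
t = d̄/(s_d/√n) = 0.104/(2.29/√49) = 0.318
df = n − 1 = 48
p-value = P(T ≥ 0.318) ≈ 0.3760
Since p ≈ 0.3760 > α = 0.025, fail to reject H0; the data do not provide sufficient evidence against H0.

0.318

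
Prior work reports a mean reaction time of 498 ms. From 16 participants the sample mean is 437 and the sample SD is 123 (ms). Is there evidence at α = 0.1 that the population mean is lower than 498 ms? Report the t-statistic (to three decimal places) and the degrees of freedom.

t = -1.984, df = 15

H0: μ = 498; H1: μ < 498 (one-sample t-test, left-tailed).
t = (x̄ − μ₀)/(s/√n) = (437 − 498)/(123/√16) = -1.984
df = n − 1 = 15
p-value = P(T ≤ -1.984) ≈ 0.0329
Since p ≈ 0.0329 < α = 0.1, reject H0; the data support H1.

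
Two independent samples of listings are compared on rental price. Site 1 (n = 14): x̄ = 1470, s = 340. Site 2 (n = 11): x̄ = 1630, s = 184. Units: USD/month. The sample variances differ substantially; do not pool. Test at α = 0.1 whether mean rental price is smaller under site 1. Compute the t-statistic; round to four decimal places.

-1.5028

Let group 1 = site 1, group 2 = site 2. H0: μ_1 = μ_2; H1: μ_1 < μ_2 (Welch's two-sample t-test, left-tailed).
t = (x̄_1 − x̄_2)/√(s_1²/n_1 + s_2²/n_2) = (1470 − 1630)/√(340²/14 + 184²/11) = -1.5028
Welch–Satterthwaite df ≈ 20.75
p-value = P(T ≤ -1.5028) ≈ 0.074
Since p ≈ 0.074 < α = 0.1, reject H0; the data support H1.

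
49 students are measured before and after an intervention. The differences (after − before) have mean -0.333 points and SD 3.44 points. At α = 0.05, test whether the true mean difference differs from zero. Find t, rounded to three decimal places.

H0: μ_d = 0; H1: μ_d ≠ 0 (paired t-test on the differences, two-sided).
t = d̄/(s_d/√n) = -0.333/(3.44/√49) = -0.678
df = n − 1 = 48
Two-sided p-value ≈ 0.501
Since p ≈ 0.501 > α = 0.05, fail to reject H0; the data do not provide sufficient evidence against H0.

-0.678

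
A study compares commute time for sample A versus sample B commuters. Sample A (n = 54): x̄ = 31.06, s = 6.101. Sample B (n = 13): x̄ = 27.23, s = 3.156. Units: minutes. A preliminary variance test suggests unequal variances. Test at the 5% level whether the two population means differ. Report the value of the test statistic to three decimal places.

Let group 1 = sample A, group 2 = sample B. H0: μ_1 = μ_2; H1: μ_1 ≠ μ_2 (Welch's two-sample t-test, two-sided).
t = (x̄_1 − x̄_2)/√(s_1²/n_1 + s_2²/n_2) = (31.06 − 27.23)/√(6.101²/54 + 3.156²/13) = 3.175
Welch–Satterthwaite df ≈ 36.60
Two-sided p-value ≈ 0.003
Since p ≈ 0.003 < α = 0.05, reject H0; the data support H1.

3.175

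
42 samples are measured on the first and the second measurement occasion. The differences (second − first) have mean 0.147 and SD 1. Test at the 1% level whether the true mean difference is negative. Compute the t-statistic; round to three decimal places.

0.953

H0: μ_d = 0; H1: μ_d < 0 (paired t-test on the differences, left-tailed).
t = d̄/(s_d/√n) = 0.147/(1/√42) = 0.953
df = n − 1 = 41
p-value = P(T ≤ 0.953) ≈ 0.827
Since p ≈ 0.827 > α = 0.01, fail to reject H0; the data do not provide sufficient evidence against H0.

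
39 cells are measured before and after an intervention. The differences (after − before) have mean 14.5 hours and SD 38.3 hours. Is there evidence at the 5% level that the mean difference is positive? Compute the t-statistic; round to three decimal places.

2.364

H0: μ_d = 0; H1: μ_d > 0 (paired t-test on the differences, right-tailed).
t = d̄/(s_d/√n) = 14.5/(38.3/√39) = 2.364
df = n − 1 = 38
p-value = P(T ≥ 2.364) ≈ 0.0116
Since p ≈ 0.0116 < α = 0.05, reject H0; the data support H1.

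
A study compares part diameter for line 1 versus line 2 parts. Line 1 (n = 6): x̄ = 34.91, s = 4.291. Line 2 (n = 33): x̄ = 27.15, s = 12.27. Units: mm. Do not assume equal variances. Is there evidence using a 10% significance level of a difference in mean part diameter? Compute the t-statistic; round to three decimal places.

Let group 1 = line 1, group 2 = line 2. H0: μ_1 = μ_2; H1: μ_1 ≠ μ_2 (Welch's two-sample t-test, two-sided).
t = (x̄_1 − x̄_2)/√(s_1²/n_1 + s_2²/n_2) = (34.91 − 27.15)/√(4.291²/6 + 12.27²/33) = 2.809
Welch–Satterthwaite df ≈ 22.98
Two-sided p-value ≈ 0.010
Since p ≈ 0.010 < α = 0.1, reject H0; the evidence is statistically significant.

2.809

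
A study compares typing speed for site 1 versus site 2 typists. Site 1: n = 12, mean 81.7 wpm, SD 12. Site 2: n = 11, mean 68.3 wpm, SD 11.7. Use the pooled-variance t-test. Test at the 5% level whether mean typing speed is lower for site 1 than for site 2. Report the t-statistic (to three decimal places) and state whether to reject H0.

t = 2.707; fail to reject H0

Let group 1 = site 1, group 2 = site 2. H0: μ_1 = μ_2; H1: μ_1 < μ_2 (two-sample pooled-variance t-test, left-tailed).
s_p² = [(12−1)·12² + (11−1)·11.7²]/(12+11−2) = 140.614
t = (81.7 − 68.3)/√[140.614·(1/12 + 1/11)] = 2.707
df = n₁ + n₂ − 2 = 21
p-value = P(T ≤ 2.707) ≈ 0.9934
Since p ≈ 0.9934 > α = 0.05, fail to reject H0; the data do not provide sufficient evidence against H0.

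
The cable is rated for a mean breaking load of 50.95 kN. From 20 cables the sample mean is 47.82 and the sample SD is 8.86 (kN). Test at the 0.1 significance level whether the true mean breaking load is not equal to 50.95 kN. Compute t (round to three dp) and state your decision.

H0: μ = 50.95; H1: μ ≠ 50.95 (one-sample t-test, two-sided).
t = (x̄ − μ₀)/(s/√n) = (47.82 − 50.95)/(8.86/√20) = -1.580
df = n − 1 = 19
Two-sided p-value ≈ 0.131
Since p ≈ 0.131 > α = 0.1, fail to reject H0; the evidence is not statistically significant.

t = -1.580; fail to reject H0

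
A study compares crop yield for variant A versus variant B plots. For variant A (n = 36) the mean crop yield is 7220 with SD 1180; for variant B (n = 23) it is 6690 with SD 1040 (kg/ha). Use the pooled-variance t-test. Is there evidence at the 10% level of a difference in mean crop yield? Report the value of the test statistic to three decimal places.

1.760

Let group 1 = variant A, group 2 = variant B. H0: μ_1 = μ_2; H1: μ_1 ≠ μ_2 (two-sample pooled-variance t-test, two-sided).
s_p² = [(36−1)·1180² + (23−1)·1040²]/(36+23−2) = 1272440
t = (7220 − 6690)/√[1272440·(1/36 + 1/23)] = 1.760
df = n₁ + n₂ − 2 = 57
Two-sided p-value ≈ 0.0837
Since p ≈ 0.0837 < α = 0.1, reject H0; the data support H1.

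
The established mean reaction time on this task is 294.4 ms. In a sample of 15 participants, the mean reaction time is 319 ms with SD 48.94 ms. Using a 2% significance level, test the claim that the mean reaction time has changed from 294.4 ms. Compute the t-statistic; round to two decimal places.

H0: μ = 294.4; H1: μ ≠ 294.4 (one-sample t-test, two-sided).
t = (x̄ − μ₀)/(s/√n) = (319 − 294.4)/(48.94/√15) = 1.95
df = n − 1 = 14
Two-sided p-value ≈ 0.0719
Since p ≈ 0.0719 > α = 0.02, fail to reject H0; the evidence is not statistically significant.

1.95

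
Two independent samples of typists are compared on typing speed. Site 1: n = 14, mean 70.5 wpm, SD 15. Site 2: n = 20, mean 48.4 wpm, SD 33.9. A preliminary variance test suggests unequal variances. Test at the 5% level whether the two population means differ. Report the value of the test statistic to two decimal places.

Let group 1 = site 1, group 2 = site 2. H0: μ_1 = μ_2; H1: μ_1 ≠ μ_2 (Welch's two-sample t-test, two-sided).
t = (x̄_1 − x̄_2)/√(s_1²/n_1 + s_2²/n_2) = (70.5 − 48.4)/√(15²/14 + 33.9²/20) = 2.58
Welch–Satterthwaite df ≈ 27.92
Two-sided p-value ≈ 0.0155
Since p ≈ 0.0155 < α = 0.05, reject H0; the evidence is statistically significant.

2.58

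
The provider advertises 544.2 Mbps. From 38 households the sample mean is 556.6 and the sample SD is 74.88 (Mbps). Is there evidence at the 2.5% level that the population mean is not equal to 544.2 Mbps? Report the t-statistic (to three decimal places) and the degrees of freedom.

t = 1.021, df = 37

H0: μ = 544.2; H1: μ ≠ 544.2 (one-sample t-test, two-sided).
t = (x̄ − μ₀)/(s/√n) = (556.6 − 544.2)/(74.88/√38) = 1.021
df = n − 1 = 37
Two-sided p-value ≈ 0.314
Since p ≈ 0.314 > α = 0.025, fail to reject H0; the evidence is not statistically significant.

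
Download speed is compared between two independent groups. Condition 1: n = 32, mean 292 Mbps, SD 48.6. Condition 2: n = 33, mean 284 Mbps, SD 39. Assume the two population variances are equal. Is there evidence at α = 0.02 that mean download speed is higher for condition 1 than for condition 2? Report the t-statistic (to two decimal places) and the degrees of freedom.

t = 0.73, df = 63

Let group 1 = condition 1, group 2 = condition 2. H0: μ_1 = μ_2; H1: μ_1 > μ_2 (two-sample pooled-variance t-test, right-tailed).
s_p² = [(32−1)·48.6² + (33−1)·39²]/(32+33−2) = 1934.81
t = (292 − 284)/√[1934.81·(1/32 + 1/33)] = 0.73
df = n₁ + n₂ − 2 = 63
p-value = P(T ≥ 0.73) ≈ 0.233
Since p ≈ 0.233 > α = 0.02, fail to reject H0; the evidence is not statistically significant.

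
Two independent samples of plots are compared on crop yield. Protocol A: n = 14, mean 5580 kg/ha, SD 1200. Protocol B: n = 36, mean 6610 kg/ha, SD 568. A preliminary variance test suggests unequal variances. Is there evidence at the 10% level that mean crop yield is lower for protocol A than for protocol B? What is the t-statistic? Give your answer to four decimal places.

-3.0802

Let group 1 = protocol A, group 2 = protocol B. H0: μ_1 = μ_2; H1: μ_1 < μ_2 (Welch's two-sample t-test, left-tailed).
t = (x̄_1 − x̄_2)/√(s_1²/n_1 + s_2²/n_2) = (5580 − 6610)/√(1200²/14 + 568²/36) = -3.0802
Welch–Satterthwaite df ≈ 15.32
p-value = P(T ≤ -3.0802) ≈ 0.004
Since p ≈ 0.004 < α = 0.1, reject H0; the data support H1.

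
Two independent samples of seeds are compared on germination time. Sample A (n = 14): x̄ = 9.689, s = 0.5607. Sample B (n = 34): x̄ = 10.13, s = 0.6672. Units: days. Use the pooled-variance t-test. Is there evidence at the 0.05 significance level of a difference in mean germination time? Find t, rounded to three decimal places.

Let group 1 = sample A, group 2 = sample B. H0: μ_1 = μ_2; H1: μ_1 ≠ μ_2 (two-sample pooled-variance t-test, two-sided).
s_p² = [(14−1)·0.5607² + (34−1)·0.6672²]/(14+34−2) = 0.408199
t = (9.689 − 10.13)/√[0.408199·(1/14 + 1/34)] = -2.174
df = n₁ + n₂ − 2 = 46
Two-sided p-value ≈ 0.0349
Since p ≈ 0.0349 < α = 0.05, reject H0; the evidence is statistically significant.

-2.174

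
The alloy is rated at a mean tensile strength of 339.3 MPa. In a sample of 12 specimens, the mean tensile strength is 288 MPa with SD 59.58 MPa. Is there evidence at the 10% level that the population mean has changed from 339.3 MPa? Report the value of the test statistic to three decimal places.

H0: μ = 339.3; H1: μ ≠ 339.3 (one-sample t-test, two-sided).
t = (x̄ − μ₀)/(s/√n) = (288 − 339.3)/(59.58/√12) = -2.983
df = n − 1 = 11
Two-sided p-value ≈ 0.012
Since p ≈ 0.012 < α = 0.1, reject H0; the evidence is statistically significant.

-2.983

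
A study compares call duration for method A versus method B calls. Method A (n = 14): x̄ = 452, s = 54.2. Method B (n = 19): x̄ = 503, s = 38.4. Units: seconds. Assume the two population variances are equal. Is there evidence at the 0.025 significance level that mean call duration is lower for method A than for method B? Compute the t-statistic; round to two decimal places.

-3.17

Let group 1 = method A, group 2 = method B. H0: μ_1 = μ_2; H1: μ_1 < μ_2 (two-sample pooled-variance t-test, left-tailed).
s_p² = [(14−1)·54.2² + (19−1)·38.4²]/(14+19−2) = 2088.11
t = (452 − 503)/√[2088.11·(1/14 + 1/19)] = -3.17
df = n₁ + n₂ − 2 = 31
p-value = P(T ≤ -3.17) ≈ 0.0017
Since p ≈ 0.0017 < α = 0.025, reject H0; the data support H1.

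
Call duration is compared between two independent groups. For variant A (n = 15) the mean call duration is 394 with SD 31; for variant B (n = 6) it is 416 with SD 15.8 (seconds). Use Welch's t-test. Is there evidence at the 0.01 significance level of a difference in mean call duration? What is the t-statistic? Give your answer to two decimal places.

-2.14

Let group 1 = variant A, group 2 = variant B. H0: μ_1 = μ_2; H1: μ_1 ≠ μ_2 (Welch's two-sample t-test, two-sided).
t = (x̄_1 − x̄_2)/√(s_1²/n_1 + s_2²/n_2) = (394 − 416)/√(31²/15 + 15.8²/6) = -2.14
Welch–Satterthwaite df ≈ 17.46
Two-sided p-value ≈ 0.0467
Since p ≈ 0.0467 > α = 0.01, fail to reject H0; the data do not provide sufficient evidence against H0.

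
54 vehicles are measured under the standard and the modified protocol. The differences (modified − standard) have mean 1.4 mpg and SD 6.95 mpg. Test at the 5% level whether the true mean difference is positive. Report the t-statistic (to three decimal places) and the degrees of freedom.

t = 1.480, df = 53

H0: μ_d = 0; H1: μ_d > 0 (paired t-test on the differences, right-tailed).
t = d̄/(s_d/√n) = 1.4/(6.95/√54) = 1.480
df = n − 1 = 53
p-value = P(T ≥ 1.480) ≈ 0.0724
Since p ≈ 0.0724 > α = 0.05, fail to reject H0; the data do not provide sufficient evidence against H0.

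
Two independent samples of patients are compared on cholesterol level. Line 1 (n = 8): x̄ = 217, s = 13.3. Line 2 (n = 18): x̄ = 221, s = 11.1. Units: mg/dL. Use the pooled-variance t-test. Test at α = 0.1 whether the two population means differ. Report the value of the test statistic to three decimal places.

-0.799

Let group 1 = line 1, group 2 = line 2. H0: μ_1 = μ_2; H1: μ_1 ≠ μ_2 (two-sample pooled-variance t-test, two-sided).
s_p² = [(8−1)·13.3² + (18−1)·11.1²]/(8+18−2) = 138.867
t = (217 − 221)/√[138.867·(1/8 + 1/18)] = -0.799
df = n₁ + n₂ − 2 = 24
Two-sided p-value ≈ 0.432
Since p ≈ 0.432 > α = 0.1, fail to reject H0; the data do not provide sufficient evidence against H0.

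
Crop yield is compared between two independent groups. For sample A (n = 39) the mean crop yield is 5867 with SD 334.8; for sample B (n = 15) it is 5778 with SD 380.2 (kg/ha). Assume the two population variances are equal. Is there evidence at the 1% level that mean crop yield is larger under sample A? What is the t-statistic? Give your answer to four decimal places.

0.8427

Let group 1 = sample A, group 2 = sample B. H0: μ_1 = μ_2; H1: μ_1 > μ_2 (two-sample pooled-variance t-test, right-tailed).
s_p² = [(39−1)·334.8² + (15−1)·380.2²]/(39+15−2) = 120831
t = (5867 − 5778)/√[120831·(1/39 + 1/15)] = 0.8427
df = n₁ + n₂ − 2 = 52
p-value = P(T ≥ 0.8427) ≈ 0.202
Since p ≈ 0.202 > α = 0.01, fail to reject H0; the data do not provide sufficient evidence against H0.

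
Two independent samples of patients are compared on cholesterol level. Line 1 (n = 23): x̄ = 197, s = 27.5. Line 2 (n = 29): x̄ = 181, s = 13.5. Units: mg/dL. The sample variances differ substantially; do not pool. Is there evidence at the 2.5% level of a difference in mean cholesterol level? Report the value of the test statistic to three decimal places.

2.557

Let group 1 = line 1, group 2 = line 2. H0: μ_1 = μ_2; H1: μ_1 ≠ μ_2 (Welch's two-sample t-test, two-sided).
t = (x̄_1 − x̄_2)/√(s_1²/n_1 + s_2²/n_2) = (197 − 181)/√(27.5²/23 + 13.5²/29) = 2.557
Welch–Satterthwaite df ≈ 30.34
Two-sided p-value ≈ 0.016
Since p ≈ 0.016 < α = 0.025, reject H0; the evidence is statistically significant.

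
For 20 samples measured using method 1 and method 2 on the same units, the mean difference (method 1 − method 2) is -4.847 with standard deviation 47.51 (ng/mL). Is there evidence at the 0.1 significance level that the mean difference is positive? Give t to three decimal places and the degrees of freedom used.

H0: μ_d = 0; H1: μ_d > 0 (paired t-test on the differences, right-tailed).
t = d̄/(s_d/√n) = -4.847/(47.51/√20) = -0.456
df = n − 1 = 19
p-value = P(T ≥ -0.456) ≈ 0.6733
Since p ≈ 0.6733 > α = 0.1, fail to reject H0; the data do not provide sufficient evidence against H0.

t = -0.456, df = 19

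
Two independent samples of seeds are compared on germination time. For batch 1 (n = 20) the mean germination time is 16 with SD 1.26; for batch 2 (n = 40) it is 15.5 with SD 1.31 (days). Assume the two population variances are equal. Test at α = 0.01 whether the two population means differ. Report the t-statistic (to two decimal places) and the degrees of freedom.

Let group 1 = batch 1, group 2 = batch 2. H0: μ_1 = μ_2; H1: μ_1 ≠ μ_2 (two-sample pooled-variance t-test, two-sided).
s_p² = [(20−1)·1.26² + (40−1)·1.31²]/(20+40−2) = 1.67401
t = (16 − 15.5)/√[1.67401·(1/20 + 1/40)] = 1.41
df = n₁ + n₂ − 2 = 58
Two-sided p-value ≈ 0.164
Since p ≈ 0.164 > α = 0.01, fail to reject H0; the data do not provide sufficient evidence against H0.

t = 1.41, df = 58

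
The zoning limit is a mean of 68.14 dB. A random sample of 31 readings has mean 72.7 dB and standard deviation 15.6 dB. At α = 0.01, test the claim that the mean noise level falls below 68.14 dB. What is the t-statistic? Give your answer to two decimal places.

1.63

H0: μ = 68.14; H1: μ < 68.14 (one-sample t-test, left-tailed).
t = (x̄ − μ₀)/(s/√n) = (72.7 − 68.14)/(15.6/√31) = 1.63
df = n − 1 = 30
p-value = P(T ≤ 1.63) ≈ 0.9430
Since p ≈ 0.9430 > α = 0.01, fail to reject H0; the evidence is not statistically significant.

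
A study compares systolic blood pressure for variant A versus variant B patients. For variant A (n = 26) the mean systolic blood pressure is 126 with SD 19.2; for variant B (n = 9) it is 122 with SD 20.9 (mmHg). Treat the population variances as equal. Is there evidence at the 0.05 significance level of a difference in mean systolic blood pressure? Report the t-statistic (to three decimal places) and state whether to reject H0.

t = 0.527; fail to reject H0

Let group 1 = variant A, group 2 = variant B. H0: μ_1 = μ_2; H1: μ_1 ≠ μ_2 (two-sample pooled-variance t-test, two-sided).
s_p² = [(26−1)·19.2² + (9−1)·20.9²]/(26+9−2) = 385.166
t = (126 − 122)/√[385.166·(1/26 + 1/9)] = 0.527
df = n₁ + n₂ − 2 = 33
Two-sided p-value ≈ 0.602
Since p ≈ 0.602 > α = 0.05, fail to reject H0; the data do not provide sufficient evidence against H0.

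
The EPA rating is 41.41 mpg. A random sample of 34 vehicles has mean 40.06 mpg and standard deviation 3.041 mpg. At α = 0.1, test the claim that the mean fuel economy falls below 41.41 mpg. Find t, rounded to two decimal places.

H0: μ = 41.41; H1: μ < 41.41 (one-sample t-test, left-tailed).
t = (x̄ − μ₀)/(s/√n) = (40.06 − 41.41)/(3.041/√34) = -2.59
df = n − 1 = 33
p-value = P(T ≤ -2.59) ≈ 0.0071
Since p ≈ 0.0071 < α = 0.1, reject H0; the evidence is statistically significant.

-2.59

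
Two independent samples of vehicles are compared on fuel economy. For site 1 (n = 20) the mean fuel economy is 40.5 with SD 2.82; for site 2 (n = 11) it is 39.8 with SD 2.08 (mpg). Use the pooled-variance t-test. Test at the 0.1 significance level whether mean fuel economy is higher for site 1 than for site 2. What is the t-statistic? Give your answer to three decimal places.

Let group 1 = site 1, group 2 = site 2. H0: μ_1 = μ_2; H1: μ_1 > μ_2 (two-sample pooled-variance t-test, right-tailed).
s_p² = [(20−1)·2.82² + (11−1)·2.08²]/(20+11−2) = 6.70206
t = (40.5 − 39.8)/√[6.70206·(1/20 + 1/11)] = 0.720
df = n₁ + n₂ − 2 = 29
p-value = P(T ≥ 0.720) ≈ 0.239
Since p ≈ 0.239 > α = 0.1, fail to reject H0; the data do not provide sufficient evidence against H0.

0.720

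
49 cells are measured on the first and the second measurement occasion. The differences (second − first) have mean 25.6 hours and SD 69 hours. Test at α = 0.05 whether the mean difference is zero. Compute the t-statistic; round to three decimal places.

2.597

H0: μ_d = 0; H1: μ_d ≠ 0 (paired t-test on the differences, two-sided).
t = d̄/(s_d/√n) = 25.6/(69/√49) = 2.597
df = n − 1 = 48
Two-sided p-value ≈ 0.0124
Since p ≈ 0.0124 < α = 0.05, reject H0; the data support H1.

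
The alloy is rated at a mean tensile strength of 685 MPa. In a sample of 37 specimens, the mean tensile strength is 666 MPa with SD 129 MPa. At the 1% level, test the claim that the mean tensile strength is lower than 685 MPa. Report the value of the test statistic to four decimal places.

-0.8959

H0: μ = 685; H1: μ < 685 (one-sample t-test, left-tailed).
t = (x̄ − μ₀)/(s/√n) = (666 − 685)/(129/√37) = -0.8959
df = n − 1 = 36
p-value = P(T ≤ -0.8959) ≈ 0.1881
Since p ≈ 0.1881 > α = 0.01, fail to reject H0; the data do not provide sufficient evidence against H0.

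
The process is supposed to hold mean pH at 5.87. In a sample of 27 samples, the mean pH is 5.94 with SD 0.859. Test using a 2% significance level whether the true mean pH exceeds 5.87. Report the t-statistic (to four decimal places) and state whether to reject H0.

H0: μ = 5.87; H1: μ > 5.87 (one-sample t-test, right-tailed).
t = (x̄ − μ₀)/(s/√n) = (5.94 − 5.87)/(0.859/√27) = 0.4234
df = n − 1 = 26
p-value = P(T ≥ 0.4234) ≈ 0.3377
Since p ≈ 0.3377 > α = 0.02, fail to reject H0; the data do not provide sufficient evidence against H0.

t = 0.4234; fail to reject H0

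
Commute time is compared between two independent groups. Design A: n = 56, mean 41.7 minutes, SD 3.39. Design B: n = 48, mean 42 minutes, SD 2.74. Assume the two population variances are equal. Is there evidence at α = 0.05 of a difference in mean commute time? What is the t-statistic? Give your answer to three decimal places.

Let group 1 = design A, group 2 = design B. H0: μ_1 = μ_2; H1: μ_1 ≠ μ_2 (two-sample pooled-variance t-test, two-sided).
s_p² = [(56−1)·3.39² + (48−1)·2.74²]/(56+48−2) = 9.6561
t = (41.7 − 42)/√[9.6561·(1/56 + 1/48)] = -0.491
df = n₁ + n₂ − 2 = 102
Two-sided p-value ≈ 0.625
Since p ≈ 0.625 > α = 0.05, fail to reject H0; the data do not provide sufficient evidence against H0.

-0.491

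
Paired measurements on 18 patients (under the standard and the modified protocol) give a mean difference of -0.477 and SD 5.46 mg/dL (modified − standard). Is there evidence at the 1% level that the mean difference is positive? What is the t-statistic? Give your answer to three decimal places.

-0.371

H0: μ_d = 0; H1: μ_d > 0 (paired t-test on the differences, right-tailed).
t = d̄/(s_d/√n) = -0.477/(5.46/√18) = -0.371
df = n − 1 = 17
p-value = P(T ≥ -0.371) ≈ 0.642
Since p ≈ 0.642 > α = 0.01, fail to reject H0; the evidence is not statistically significant.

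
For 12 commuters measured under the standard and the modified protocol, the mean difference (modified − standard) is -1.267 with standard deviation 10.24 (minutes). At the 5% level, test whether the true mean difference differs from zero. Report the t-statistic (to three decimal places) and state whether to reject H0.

t = -0.429; fail to reject H0

H0: μ_d = 0; H1: μ_d ≠ 0 (paired t-test on the differences, two-sided).
t = d̄/(s_d/√n) = -1.267/(10.24/√12) = -0.429
df = n − 1 = 11
Two-sided p-value ≈ 0.676
Since p ≈ 0.676 > α = 0.05, fail to reject H0; the data do not provide sufficient evidence against H0.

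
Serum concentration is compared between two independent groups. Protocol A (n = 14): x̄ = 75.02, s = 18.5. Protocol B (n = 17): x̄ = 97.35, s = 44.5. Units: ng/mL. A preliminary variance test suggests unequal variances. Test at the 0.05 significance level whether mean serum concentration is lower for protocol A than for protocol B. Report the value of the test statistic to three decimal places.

Let group 1 = protocol A, group 2 = protocol B. H0: μ_1 = μ_2; H1: μ_1 < μ_2 (Welch's two-sample t-test, left-tailed).
t = (x̄_1 − x̄_2)/√(s_1²/n_1 + s_2²/n_2) = (75.02 − 97.35)/√(18.5²/14 + 44.5²/17) = -1.881
Welch–Satterthwaite df ≈ 22.22
p-value = P(T ≤ -1.881) ≈ 0.037
Since p ≈ 0.037 < α = 0.05, reject H0; the data support H1.

-1.881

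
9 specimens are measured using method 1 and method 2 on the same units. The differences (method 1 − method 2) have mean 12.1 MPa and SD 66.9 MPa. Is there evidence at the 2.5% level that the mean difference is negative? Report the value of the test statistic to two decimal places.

H0: μ_d = 0; H1: μ_d < 0 (paired t-test on the differences, left-tailed).
t = d̄/(s_d/√n) = 12.1/(66.9/√9) = 0.54
df = n − 1 = 8
p-value = P(T ≤ 0.54) ≈ 0.699
Since p ≈ 0.699 > α = 0.025, fail to reject H0; the data do not provide sufficient evidence against H0.

0.54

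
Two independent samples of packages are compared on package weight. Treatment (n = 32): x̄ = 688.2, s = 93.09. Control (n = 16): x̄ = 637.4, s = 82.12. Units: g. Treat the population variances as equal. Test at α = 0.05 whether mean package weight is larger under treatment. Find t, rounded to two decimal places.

Let group 1 = treatment, group 2 = control. H0: μ_1 = μ_2; H1: μ_1 > μ_2 (two-sample pooled-variance t-test, right-tailed).
s_p² = [(32−1)·93.09² + (16−1)·82.12²]/(32+16−2) = 8038.99
t = (688.2 − 637.4)/√[8038.99·(1/32 + 1/16)] = 1.85
df = n₁ + n₂ − 2 = 46
p-value = P(T ≥ 1.85) ≈ 0.035
Since p ≈ 0.035 < α = 0.05, reject H0; the evidence is statistically significant.

1.85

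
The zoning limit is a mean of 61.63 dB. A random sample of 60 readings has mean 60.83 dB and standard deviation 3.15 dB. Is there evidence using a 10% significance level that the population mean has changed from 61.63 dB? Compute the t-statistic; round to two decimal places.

-1.97

H0: μ = 61.63; H1: μ ≠ 61.63 (one-sample t-test, two-sided).
t = (x̄ − μ₀)/(s/√n) = (60.83 − 61.63)/(3.15/√60) = -1.97
df = n − 1 = 59
Two-sided p-value ≈ 0.0539
Since p ≈ 0.0539 < α = 0.1, reject H0; the evidence is statistically significant.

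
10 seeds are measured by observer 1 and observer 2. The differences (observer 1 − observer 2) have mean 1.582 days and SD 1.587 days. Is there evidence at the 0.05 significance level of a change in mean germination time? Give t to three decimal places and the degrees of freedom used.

t = 3.152, df = 9

H0: μ_d = 0; H1: μ_d ≠ 0 (paired t-test on the differences, two-sided).
t = d̄/(s_d/√n) = 1.582/(1.587/√10) = 3.152
df = n − 1 = 9
Two-sided p-value ≈ 0.0117
Since p ≈ 0.0117 < α = 0.05, reject H0; the evidence is statistically significant.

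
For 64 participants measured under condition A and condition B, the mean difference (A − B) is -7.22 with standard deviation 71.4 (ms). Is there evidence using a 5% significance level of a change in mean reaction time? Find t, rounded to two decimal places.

-0.81

H0: μ_d = 0; H1: μ_d ≠ 0 (paired t-test on the differences, two-sided).
t = d̄/(s_d/√n) = -7.22/(71.4/√64) = -0.81
df = n − 1 = 63
Two-sided p-value ≈ 0.4216
Since p ≈ 0.4216 > α = 0.05, fail to reject H0; the evidence is not statistically significant.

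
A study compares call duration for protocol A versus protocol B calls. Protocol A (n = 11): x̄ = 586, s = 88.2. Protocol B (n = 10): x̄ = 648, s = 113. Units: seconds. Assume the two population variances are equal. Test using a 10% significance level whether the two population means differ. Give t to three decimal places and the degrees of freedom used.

t = -1.409, df = 19

Let group 1 = protocol A, group 2 = protocol B. H0: μ_1 = μ_2; H1: μ_1 ≠ μ_2 (two-sample pooled-variance t-test, two-sided).
s_p² = [(11−1)·88.2² + (10−1)·113²]/(11+10−2) = 10142.8
t = (586 − 648)/√[10142.8·(1/11 + 1/10)] = -1.409
df = n₁ + n₂ − 2 = 19
Two-sided p-value ≈ 0.175
Since p ≈ 0.175 > α = 0.1, fail to reject H0; the evidence is not statistically significant.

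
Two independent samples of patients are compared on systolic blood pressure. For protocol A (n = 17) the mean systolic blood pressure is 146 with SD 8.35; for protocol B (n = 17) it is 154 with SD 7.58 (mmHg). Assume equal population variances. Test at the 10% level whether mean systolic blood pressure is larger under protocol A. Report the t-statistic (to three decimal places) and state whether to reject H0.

t = -2.925; fail to reject H0

Let group 1 = protocol A, group 2 = protocol B. H0: μ_1 = μ_2; H1: μ_1 > μ_2 (two-sample pooled-variance t-test, right-tailed).
s_p² = [(17−1)·8.35² + (17−1)·7.58²]/(17+17−2) = 63.5894
t = (146 − 154)/√[63.5894·(1/17 + 1/17)] = -2.925
df = n₁ + n₂ − 2 = 32
p-value = P(T ≥ -2.925) ≈ 0.9969
Since p ≈ 0.9969 > α = 0.1, fail to reject H0; the data do not provide sufficient evidence against H0.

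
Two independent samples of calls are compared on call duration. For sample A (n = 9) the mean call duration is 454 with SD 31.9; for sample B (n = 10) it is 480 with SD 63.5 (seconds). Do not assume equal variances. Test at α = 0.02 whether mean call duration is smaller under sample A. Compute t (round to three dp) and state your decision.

t = -1.144; fail to reject H0

Let group 1 = sample A, group 2 = sample B. H0: μ_1 = μ_2; H1: μ_1 < μ_2 (Welch's two-sample t-test, left-tailed).
t = (x̄_1 − x̄_2)/√(s_1²/n_1 + s_2²/n_2) = (454 − 480)/√(31.9²/9 + 63.5²/10) = -1.144
Welch–Satterthwaite df ≈ 13.56
p-value = P(T ≤ -1.144) ≈ 0.136
Since p ≈ 0.136 > α = 0.02, fail to reject H0; the evidence is not statistically significant.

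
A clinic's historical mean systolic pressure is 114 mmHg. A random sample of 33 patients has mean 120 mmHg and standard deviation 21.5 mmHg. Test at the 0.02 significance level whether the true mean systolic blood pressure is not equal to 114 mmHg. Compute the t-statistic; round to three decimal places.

H0: μ = 114; H1: μ ≠ 114 (one-sample t-test, two-sided).
t = (x̄ − μ₀)/(s/√n) = (120 − 114)/(21.5/√33) = 1.603
df = n − 1 = 32
Two-sided p-value ≈ 0.119
Since p ≈ 0.119 > α = 0.02, fail to reject H0; the evidence is not statistically significant.

1.603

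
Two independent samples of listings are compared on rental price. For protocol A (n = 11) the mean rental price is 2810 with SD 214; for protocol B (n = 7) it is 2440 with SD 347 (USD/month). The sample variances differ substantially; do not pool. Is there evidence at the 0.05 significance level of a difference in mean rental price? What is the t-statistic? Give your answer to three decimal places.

Let group 1 = protocol A, group 2 = protocol B. H0: μ_1 = μ_2; H1: μ_1 ≠ μ_2 (Welch's two-sample t-test, two-sided).
t = (x̄_1 − x̄_2)/√(s_1²/n_1 + s_2²/n_2) = (2810 − 2440)/√(214²/11 + 347²/7) = 2.531
Welch–Satterthwaite df ≈ 8.94
Two-sided p-value ≈ 0.0323
Since p ≈ 0.0323 < α = 0.05, reject H0; the evidence is statistically significant.

2.531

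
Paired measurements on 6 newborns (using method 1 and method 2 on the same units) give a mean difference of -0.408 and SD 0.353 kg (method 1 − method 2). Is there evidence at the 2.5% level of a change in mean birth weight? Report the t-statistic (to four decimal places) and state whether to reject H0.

H0: μ_d = 0; H1: μ_d ≠ 0 (paired t-test on the differences, two-sided).
t = d̄/(s_d/√n) = -0.408/(0.353/√6) = -2.8311
df = n − 1 = 5
Two-sided p-value ≈ 0.037
Since p ≈ 0.037 > α = 0.025, fail to reject H0; the data do not provide sufficient evidence against H0.

t = -2.8311; fail to reject H0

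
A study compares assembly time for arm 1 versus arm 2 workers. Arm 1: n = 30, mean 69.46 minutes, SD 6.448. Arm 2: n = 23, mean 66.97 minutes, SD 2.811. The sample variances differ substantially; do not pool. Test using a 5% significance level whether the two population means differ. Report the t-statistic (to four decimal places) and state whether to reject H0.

t = 1.8934; fail to reject H0

Let group 1 = arm 1, group 2 = arm 2. H0: μ_1 = μ_2; H1: μ_1 ≠ μ_2 (Welch's two-sample t-test, two-sided).
t = (x̄_1 − x̄_2)/√(s_1²/n_1 + s_2²/n_2) = (69.46 − 66.97)/√(6.448²/30 + 2.811²/23) = 1.8934
Welch–Satterthwaite df ≈ 41.78
Two-sided p-value ≈ 0.0652
Since p ≈ 0.0652 > α = 0.05, fail to reject H0; the data do not provide sufficient evidence against H0.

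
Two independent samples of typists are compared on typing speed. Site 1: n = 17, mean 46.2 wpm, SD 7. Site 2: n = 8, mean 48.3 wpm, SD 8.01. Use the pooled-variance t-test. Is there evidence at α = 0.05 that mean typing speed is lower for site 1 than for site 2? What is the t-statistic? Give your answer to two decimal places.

-0.67

Let group 1 = site 1, group 2 = site 2. H0: μ_1 = μ_2; H1: μ_1 < μ_2 (two-sample pooled-variance t-test, left-tailed).
s_p² = [(17−1)·7² + (8−1)·8.01²]/(17+8−2) = 53.6139
t = (46.2 − 48.3)/√[53.6139·(1/17 + 1/8)] = -0.67
df = n₁ + n₂ − 2 = 23
p-value = P(T ≤ -0.67) ≈ 0.2551
Since p ≈ 0.2551 > α = 0.05, fail to reject H0; the data do not provide sufficient evidence against H0.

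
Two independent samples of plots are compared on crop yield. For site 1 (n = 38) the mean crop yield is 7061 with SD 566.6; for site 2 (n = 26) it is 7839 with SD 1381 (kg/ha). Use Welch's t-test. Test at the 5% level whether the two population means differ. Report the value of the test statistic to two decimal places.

Let group 1 = site 1, group 2 = site 2. H0: μ_1 = μ_2; H1: μ_1 ≠ μ_2 (Welch's two-sample t-test, two-sided).
t = (x̄_1 − x̄_2)/√(s_1²/n_1 + s_2²/n_2) = (7061 − 7839)/√(566.6²/38 + 1381²/26) = -2.72
Welch–Satterthwaite df ≈ 30.81
Two-sided p-value ≈ 0.0106
Since p ≈ 0.0106 < α = 0.05, reject H0; the evidence is statistically significant.

-2.72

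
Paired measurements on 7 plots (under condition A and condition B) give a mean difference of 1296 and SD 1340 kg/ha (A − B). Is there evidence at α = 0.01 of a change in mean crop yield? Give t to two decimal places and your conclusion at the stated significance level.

t = 2.56; fail to reject H0

H0: μ_d = 0; H1: μ_d ≠ 0 (paired t-test on the differences, two-sided).
t = d̄/(s_d/√n) = 1296/(1340/√7) = 2.56
df = n − 1 = 6
Two-sided p-value ≈ 0.043
Since p ≈ 0.043 > α = 0.01, fail to reject H0; the evidence is not statistically significant.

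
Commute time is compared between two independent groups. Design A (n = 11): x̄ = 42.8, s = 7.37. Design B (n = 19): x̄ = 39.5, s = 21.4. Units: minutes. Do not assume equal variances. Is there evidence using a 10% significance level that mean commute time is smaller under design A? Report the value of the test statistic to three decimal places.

0.612

Let group 1 = design A, group 2 = design B. H0: μ_1 = μ_2; H1: μ_1 < μ_2 (Welch's two-sample t-test, left-tailed).
t = (x̄_1 − x̄_2)/√(s_1²/n_1 + s_2²/n_2) = (42.8 − 39.5)/√(7.37²/11 + 21.4²/19) = 0.612
Welch–Satterthwaite df ≈ 24.30
p-value = P(T ≤ 0.612) ≈ 0.727
Since p ≈ 0.727 > α = 0.1, fail to reject H0; the data do not provide sufficient evidence against H0.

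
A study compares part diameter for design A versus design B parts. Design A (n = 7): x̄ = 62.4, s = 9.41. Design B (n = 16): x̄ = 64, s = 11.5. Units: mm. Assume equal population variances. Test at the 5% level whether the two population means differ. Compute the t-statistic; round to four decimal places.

-0.3226

Let group 1 = design A, group 2 = design B. H0: μ_1 = μ_2; H1: μ_1 ≠ μ_2 (two-sample pooled-variance t-test, two-sided).
s_p² = [(7−1)·9.41² + (16−1)·11.5²]/(7+16−2) = 119.764
t = (62.4 − 64)/√[119.764·(1/7 + 1/16)] = -0.3226
df = n₁ + n₂ − 2 = 21
Two-sided p-value ≈ 0.7502
Since p ≈ 0.7502 > α = 0.05, fail to reject H0; the data do not provide sufficient evidence against H0.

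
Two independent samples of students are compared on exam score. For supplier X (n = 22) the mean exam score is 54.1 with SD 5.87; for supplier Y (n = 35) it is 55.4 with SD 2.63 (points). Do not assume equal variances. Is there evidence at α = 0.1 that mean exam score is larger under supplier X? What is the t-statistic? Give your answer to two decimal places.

-0.98

Let group 1 = supplier X, group 2 = supplier Y. H0: μ_1 = μ_2; H1: μ_1 > μ_2 (Welch's two-sample t-test, right-tailed).
t = (x̄_1 − x̄_2)/√(s_1²/n_1 + s_2²/n_2) = (54.1 − 55.4)/√(5.87²/22 + 2.63²/35) = -0.98
Welch–Satterthwaite df ≈ 26.37
p-value = P(T ≥ -0.98) ≈ 0.832
Since p ≈ 0.832 > α = 0.1, fail to reject H0; the evidence is not statistically significant.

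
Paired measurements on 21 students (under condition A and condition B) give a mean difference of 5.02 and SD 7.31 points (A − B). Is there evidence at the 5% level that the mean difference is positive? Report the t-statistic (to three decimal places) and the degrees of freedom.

t = 3.147, df = 20

H0: μ_d = 0; H1: μ_d > 0 (paired t-test on the differences, right-tailed).
t = d̄/(s_d/√n) = 5.02/(7.31/√21) = 3.147
df = n − 1 = 20
p-value = P(T ≥ 3.147) ≈ 0.0025
Since p ≈ 0.0025 < α = 0.05, reject H0; the data support H1.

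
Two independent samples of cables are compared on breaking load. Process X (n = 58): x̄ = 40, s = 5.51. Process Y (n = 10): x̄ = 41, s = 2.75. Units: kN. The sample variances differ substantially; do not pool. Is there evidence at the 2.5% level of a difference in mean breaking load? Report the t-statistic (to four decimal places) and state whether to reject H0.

t = -0.8840; fail to reject H0

Let group 1 = process X, group 2 = process Y. H0: μ_1 = μ_2; H1: μ_1 ≠ μ_2 (Welch's two-sample t-test, two-sided).
t = (x̄_1 − x̄_2)/√(s_1²/n_1 + s_2²/n_2) = (40 − 41)/√(5.51²/58 + 2.75²/10) = -0.8840
Welch–Satterthwaite df ≈ 23.96
Two-sided p-value ≈ 0.3855
Since p ≈ 0.3855 > α = 0.025, fail to reject H0; the data do not provide sufficient evidence against H0.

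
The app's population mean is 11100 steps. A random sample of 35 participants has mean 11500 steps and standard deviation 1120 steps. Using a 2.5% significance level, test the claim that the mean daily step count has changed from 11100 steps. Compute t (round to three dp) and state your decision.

H0: μ = 11100; H1: μ ≠ 11100 (one-sample t-test, two-sided).
t = (x̄ − μ₀)/(s/√n) = (11500 − 11100)/(1120/√35) = 2.113
df = n − 1 = 34
Two-sided p-value ≈ 0.042
Since p ≈ 0.042 > α = 0.025, fail to reject H0; the data do not provide sufficient evidence against H0.

t = 2.113; fail to reject H0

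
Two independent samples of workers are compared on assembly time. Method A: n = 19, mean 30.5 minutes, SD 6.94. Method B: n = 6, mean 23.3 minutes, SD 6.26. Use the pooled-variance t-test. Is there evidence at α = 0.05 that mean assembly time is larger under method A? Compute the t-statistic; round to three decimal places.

2.262

Let group 1 = method A, group 2 = method B. H0: μ_1 = μ_2; H1: μ_1 > μ_2 (two-sample pooled-variance t-test, right-tailed).
s_p² = [(19−1)·6.94² + (6−1)·6.26²]/(19+6−2) = 46.2123
t = (30.5 − 23.3)/√[46.2123·(1/19 + 1/6)] = 2.262
df = n₁ + n₂ − 2 = 23
p-value = P(T ≥ 2.262) ≈ 0.0167
Since p ≈ 0.0167 < α = 0.05, reject H0; the data support H1.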